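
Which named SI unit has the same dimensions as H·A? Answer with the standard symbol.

H = kg·m²·s⁻²·A⁻².
Combining: H·A = (kg·m²·s⁻²·A⁻²) · A = kg·m²·s⁻²·A⁻¹.
kg·m²·s⁻²·A⁻¹ is the base-SI form of the weber.

Wb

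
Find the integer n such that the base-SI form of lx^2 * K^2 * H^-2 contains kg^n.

lx = m⁻²·cd.
So lx² = m⁻⁴·cd².
H = kg·m²·s⁻²·A⁻².
So H⁻² = kg⁻²·m⁻⁴·s⁴·A⁴.
Combining: lx²·K²·H⁻² = (m⁻⁴·cd²) · K² · (kg⁻²·m⁻⁴·s⁴·A⁴) = kg⁻²·m⁻⁸·s⁴·A⁴·K²·cd².
The exponent of kg is -2.

-2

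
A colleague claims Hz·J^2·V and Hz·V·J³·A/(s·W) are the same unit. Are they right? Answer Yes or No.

No

Left side:
  Hz = 1/s = s⁻¹ (frequency is cycles per second).
  J = N·m (work = force × distance),
      = kg·m²·s⁻².
  So J² = kg²·m⁴·s⁻⁴.
  V = W/A (potential = power per current),
      = kg·m²·s⁻³·A⁻¹.
  Combining: Hz·J²·V = s⁻¹ · (kg²·m⁴·s⁻⁴) · (kg·m²·s⁻³·A⁻¹) = kg³·m⁶·s⁻⁸·A⁻¹.
Right side:
  Hz = s⁻¹.
  V = kg·m²·s⁻³·A⁻¹.
  J = kg·m²·s⁻².
  So J³ = kg³·m⁶·s⁻⁶.
  W = kg·m²·s⁻³.
  So W⁻¹ = kg⁻¹·m⁻²·s³.
  Combining: Hz·V·J³·A·s⁻¹·W⁻¹ = s⁻¹ · (kg·m²·s⁻³·A⁻¹) · (kg³·m⁶·s⁻⁶) · A · s⁻¹ · (kg⁻¹·m⁻²·s³) = kg³·m⁶·s⁻⁸.
Left is kg³·m⁶·s⁻⁸·A⁻¹; right is kg³·m⁶·s⁻⁸ — different.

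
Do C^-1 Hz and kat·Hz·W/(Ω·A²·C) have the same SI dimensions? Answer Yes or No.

Left side:
  C = s·A.
  So C⁻¹ = s⁻¹·A⁻¹.
  Hz = s⁻¹.
  Combining: C⁻¹·Hz = (s⁻¹·A⁻¹) · s⁻¹ = s⁻²·A⁻¹.
Right side:
  kat = s⁻¹·mol.
  Ω = kg·m²·s⁻³·A⁻².
  So Ω⁻¹ = kg⁻¹·m⁻²·s³·A².
  Hz = s⁻¹.
  W = kg·m²·s⁻³.
  C = s·A.
  So C⁻¹ = s⁻¹·A⁻¹.
  Combining: kat·Ω⁻¹·Hz·W·A⁻²·C⁻¹ = (s⁻¹·mol) · (kg⁻¹·m⁻²·s³·A²) · s⁻¹ · (kg·m²·s⁻³) · A⁻² · (s⁻¹·A⁻¹) = s⁻³·A⁻¹·mol.
Left is s⁻²·A⁻¹; right is s⁻³·A⁻¹·mol — different.

No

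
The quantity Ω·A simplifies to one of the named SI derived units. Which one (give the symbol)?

Ω = kg·m²·s⁻³·A⁻².
Combining: Ω·A = (kg·m²·s⁻³·A⁻²) · A = kg·m²·s⁻³·A⁻¹.
kg·m²·s⁻³·A⁻¹ is the base-SI form of the volt.

V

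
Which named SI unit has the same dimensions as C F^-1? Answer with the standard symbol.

V

C = s·A.
F = kg⁻¹·m⁻²·s⁴·A².
So F⁻¹ = kg·m²·s⁻⁴·A⁻².
Combining: C·F⁻¹ = (s·A) · (kg·m²·s⁻⁴·A⁻²) = kg·m²·s⁻³·A⁻¹.
kg·m²·s⁻³·A⁻¹ is the base-SI form of the volt.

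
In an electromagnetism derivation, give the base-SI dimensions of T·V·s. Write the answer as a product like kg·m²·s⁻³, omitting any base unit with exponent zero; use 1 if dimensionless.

T = kg·s⁻²·A⁻¹.
V = kg·m²·s⁻³·A⁻¹.
Combining: T·V·s = (kg·s⁻²·A⁻¹) · (kg·m²·s⁻³·A⁻¹) · s = kg²·m²·s⁻⁴·A⁻².

kg²·m²·s⁻⁴·A⁻²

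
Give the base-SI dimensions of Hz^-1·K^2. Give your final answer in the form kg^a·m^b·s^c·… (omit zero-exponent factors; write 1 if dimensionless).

Hz = s⁻¹.
So Hz⁻¹ = s.
Combining: Hz⁻¹·K² = s · K² = s·K².

s·K²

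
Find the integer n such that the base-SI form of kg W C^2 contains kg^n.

2

W = J/s (power = energy per time),
    = kg·m²·s⁻³.
C = A·s = s·A (charge = current × time).
So C² = s²·A².
Combining: kg·W·C² = kg · (kg·m²·s⁻³) · (s²·A²) = kg²·m²·s⁻¹·A².
The exponent of kg is 2.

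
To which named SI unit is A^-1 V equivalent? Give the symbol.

V = kg·m²·s⁻³·A⁻¹.
Combining: A⁻¹·V = A⁻¹ · (kg·m²·s⁻³·A⁻¹) = kg·m²·s⁻³·A⁻².
kg·m²·s⁻³·A⁻² is the base-SI form of the ohm.

Ω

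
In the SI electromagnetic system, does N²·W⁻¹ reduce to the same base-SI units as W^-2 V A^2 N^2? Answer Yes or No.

No

Left side:
  N = kg·m/s² = kg·m·s⁻² (force = mass × acceleration).
  So N² = kg²·m²·s⁻⁴.
  W = J/s (power = energy per time),
      = kg·m²·s⁻³.
  So W⁻¹ = kg⁻¹·m⁻²·s³.
  Combining: N²·W⁻¹ = (kg²·m²·s⁻⁴) · (kg⁻¹·m⁻²·s³) = kg·s⁻¹.
Right side:
  W = J/s (power = energy per time),
      = kg·m²·s⁻³.
  So W⁻² = kg⁻²·m⁻⁴·s⁶.
  V = W/A (potential = power per current),
      = kg·m²·s⁻³·A⁻¹.
  N = kg·m/s² = kg·m·s⁻² (force = mass × acceleration).
  So N² = kg²·m²·s⁻⁴.
  Combining: W⁻²·V·A²·N² = (kg⁻²·m⁻⁴·s⁶) · (kg·m²·s⁻³·A⁻¹) · A² · (kg²·m²·s⁻⁴) = kg·s⁻¹·A.
Left is kg·s⁻¹; right is kg·s⁻¹·A — different.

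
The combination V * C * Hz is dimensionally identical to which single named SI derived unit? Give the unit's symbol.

W

V = kg·m²·s⁻³·A⁻¹.
C = s·A.
Hz = s⁻¹.
Combining: V·C·Hz = (kg·m²·s⁻³·A⁻¹) · (s·A) · s⁻¹ = kg·m²·s⁻³.
kg·m²·s⁻³ is the base-SI form of the watt.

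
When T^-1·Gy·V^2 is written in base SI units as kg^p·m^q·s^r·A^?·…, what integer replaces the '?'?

T = Wb/m² (flux density = flux per area),
    = kg·s⁻²·A⁻¹.
So T⁻¹ = kg⁻¹·s²·A.
Gy = J/kg (absorbed dose = energy per mass),
    = m²·s⁻².
V = W/A (potential = power per current),
    = kg·m²·s⁻³·A⁻¹.
So V² = kg²·m⁴·s⁻⁶·A⁻².
Combining: T⁻¹·Gy·V² = (kg⁻¹·s²·A) · (m²·s⁻²) · (kg²·m⁴·s⁻⁶·A⁻²) = kg·m⁶·s⁻⁶·A⁻¹.
The exponent of A is -1.

-1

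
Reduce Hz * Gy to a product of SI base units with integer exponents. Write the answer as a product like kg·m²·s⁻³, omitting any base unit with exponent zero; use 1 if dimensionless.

Hz = 1/s = s⁻¹ (frequency is cycles per second).
Gy = J/kg (absorbed dose = energy per mass),
    = m²·s⁻².
Combining: Hz·Gy = s⁻¹ · (m²·s⁻²) = m²·s⁻³.

m²·s⁻³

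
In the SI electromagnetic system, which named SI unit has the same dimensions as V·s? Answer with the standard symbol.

Wb

V = W/A (potential = power per current),
    = kg·m²·s⁻³·A⁻¹.
Combining: V·s = (kg·m²·s⁻³·A⁻¹) · s = kg·m²·s⁻²·A⁻¹.
kg·m²·s⁻²·A⁻¹ is the base-SI form of the weber.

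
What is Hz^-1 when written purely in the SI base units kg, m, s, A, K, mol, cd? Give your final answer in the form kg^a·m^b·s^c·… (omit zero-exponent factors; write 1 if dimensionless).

s

Hz = s⁻¹.
So Hz⁻¹ = s.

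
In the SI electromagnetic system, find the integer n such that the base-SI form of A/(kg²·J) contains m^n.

-2

J = N·m (work = force × distance),
    = kg·m²·s⁻².
So J⁻¹ = kg⁻¹·m⁻²·s².
Combining: kg⁻²·J⁻¹·A = kg⁻² · (kg⁻¹·m⁻²·s²) · A = kg⁻³·m⁻²·s²·A.
The exponent of m is -2.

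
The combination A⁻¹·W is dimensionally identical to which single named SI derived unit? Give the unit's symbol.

W = kg·m²·s⁻³.
Combining: A⁻¹·W = A⁻¹ · (kg·m²·s⁻³) = kg·m²·s⁻³·A⁻¹.
kg·m²·s⁻³·A⁻¹ is the base-SI form of the volt.

V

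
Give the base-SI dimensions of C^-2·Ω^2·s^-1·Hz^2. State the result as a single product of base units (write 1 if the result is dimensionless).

C = A·s = s·A (charge = current × time).
So C⁻² = s⁻²·A⁻².
Ω = V/A (resistance = voltage per current),
    = kg·m²·s⁻³·A⁻².
So Ω² = kg²·m⁴·s⁻⁶·A⁻⁴.
Hz = 1/s = s⁻¹ (frequency is cycles per second).
So Hz² = s⁻².
Combining: C⁻²·Ω²·s⁻¹·Hz² = (s⁻²·A⁻²) · (kg²·m⁴·s⁻⁶·A⁻⁴) · s⁻¹ · s⁻² = kg²·m⁴·s⁻¹¹·A⁻⁶.

kg²·m⁴·s⁻¹¹·A⁻⁶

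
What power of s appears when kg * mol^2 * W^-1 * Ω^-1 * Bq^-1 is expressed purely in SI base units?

W = kg·m²·s⁻³.
So W⁻¹ = kg⁻¹·m⁻²·s³.
Ω = kg·m²·s⁻³·A⁻².
So Ω⁻¹ = kg⁻¹·m⁻²·s³·A².
Bq = s⁻¹.
So Bq⁻¹ = s.
Combining: kg·mol²·W⁻¹·Ω⁻¹·Bq⁻¹ = kg · mol² · (kg⁻¹·m⁻²·s³) · (kg⁻¹·m⁻²·s³·A²) · s = kg⁻¹·m⁻⁴·s⁷·A²·mol².
The exponent of s is 7.

7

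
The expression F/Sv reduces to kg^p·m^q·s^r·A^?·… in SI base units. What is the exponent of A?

2

F = C/V (capacitance = charge per voltage),
    = A·s/(kg·m²·s⁻³·A⁻¹) (substituting C and V),
    = kg⁻¹·m⁻²·s⁴·A².
Sv = J/kg (equivalent dose = energy per mass),
    = m²·s⁻².
So Sv⁻¹ = m⁻²·s².
Combining: F·Sv⁻¹ = (kg⁻¹·m⁻²·s⁴·A²) · (m⁻²·s²) = kg⁻¹·m⁻⁴·s⁶·A².
The exponent of A is 2.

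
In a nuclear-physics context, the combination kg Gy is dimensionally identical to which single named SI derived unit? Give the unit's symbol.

Gy = m²·s⁻².
Combining: kg·Gy = kg · (m²·s⁻²) = kg·m²·s⁻².
kg·m²·s⁻² is the base-SI form of the joule.

J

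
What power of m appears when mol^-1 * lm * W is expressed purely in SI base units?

lm = cd.
W = kg·m²·s⁻³.
Combining: mol⁻¹·lm·W = mol⁻¹ · cd · (kg·m²·s⁻³) = kg·m²·s⁻³·mol⁻¹·cd.
The exponent of m is 2.

2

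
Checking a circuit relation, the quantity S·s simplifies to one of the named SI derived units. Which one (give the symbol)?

S = kg⁻¹·m⁻²·s³·A².
Combining: S·s = (kg⁻¹·m⁻²·s³·A²) · s = kg⁻¹·m⁻²·s⁴·A².
kg⁻¹·m⁻²·s⁴·A² is the base-SI form of the farad.

F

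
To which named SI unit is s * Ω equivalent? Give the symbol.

H

Ω = kg·m²·s⁻³·A⁻².
Combining: s·Ω = s · (kg·m²·s⁻³·A⁻²) = kg·m²·s⁻²·A⁻².
kg·m²·s⁻²·A⁻² is the base-SI form of the henry.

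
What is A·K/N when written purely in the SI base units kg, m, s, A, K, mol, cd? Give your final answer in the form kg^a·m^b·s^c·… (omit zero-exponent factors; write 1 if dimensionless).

N = kg·m/s² = kg·m·s⁻² (force = mass × acceleration).
So N⁻¹ = kg⁻¹·m⁻¹·s².
Combining: A·K·N⁻¹ = A · K · (kg⁻¹·m⁻¹·s²) = kg⁻¹·m⁻¹·s²·A·K.

kg⁻¹·m⁻¹·s²·A·K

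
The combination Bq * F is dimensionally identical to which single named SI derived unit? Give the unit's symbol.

Bq = 1/s = s⁻¹ (activity is decays per second).
F = C/V (capacitance = charge per voltage),
    = A·s/(kg·m²·s⁻³·A⁻¹) (substituting C and V),
    = kg⁻¹·m⁻²·s⁴·A².
Combining: Bq·F = s⁻¹ · (kg⁻¹·m⁻²·s⁴·A²) = kg⁻¹·m⁻²·s³·A².
kg⁻¹·m⁻²·s³·A² is the base-SI form of the siemens.

S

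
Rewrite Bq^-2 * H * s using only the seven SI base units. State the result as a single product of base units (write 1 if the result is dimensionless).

kg·m²·s·A⁻²

Bq = 1/s = s⁻¹ (activity is decays per second).
So Bq⁻² = s².
H = Wb/A (inductance = flux per current),
    = kg·m²·s⁻²·A⁻².
Combining: Bq⁻²·H·s = s² · (kg·m²·s⁻²·A⁻²) · s = kg·m²·s·A⁻².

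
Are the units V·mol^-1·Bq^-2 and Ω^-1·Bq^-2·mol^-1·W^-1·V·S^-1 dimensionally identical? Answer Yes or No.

No

Left side:
  V = W/A (potential = power per current),
      = kg·m²·s⁻³·A⁻¹.
  Bq = 1/s = s⁻¹ (activity is decays per second).
  So Bq⁻² = s².
  Combining: V·mol⁻¹·Bq⁻² = (kg·m²·s⁻³·A⁻¹) · mol⁻¹ · s² = kg·m²·s⁻¹·A⁻¹·mol⁻¹.
Right side:
  Ω = kg·m²·s⁻³·A⁻².
  So Ω⁻¹ = kg⁻¹·m⁻²·s³·A².
  Bq = s⁻¹.
  So Bq⁻² = s².
  W = kg·m²·s⁻³.
  So W⁻¹ = kg⁻¹·m⁻²·s³.
  V = kg·m²·s⁻³·A⁻¹.
  S = kg⁻¹·m⁻²·s³·A².
  So S⁻¹ = kg·m²·s⁻³·A⁻².
  Combining: Ω⁻¹·Bq⁻²·mol⁻¹·W⁻¹·V·S⁻¹ = (kg⁻¹·m⁻²·s³·A²) · s² · mol⁻¹ · (kg⁻¹·m⁻²·s³) · (kg·m²·s⁻³·A⁻¹) · (kg·m²·s⁻³·A⁻²) = s²·A⁻¹·mol⁻¹.
Left is kg·m²·s⁻¹·A⁻¹·mol⁻¹; right is s²·A⁻¹·mol⁻¹ — different.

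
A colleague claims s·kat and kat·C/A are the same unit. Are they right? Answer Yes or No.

Left side:
  kat = s⁻¹·mol.
  Combining: s·kat = s · (s⁻¹·mol) = mol.
Right side:
  kat = mol/s = s⁻¹·mol (catalytic activity).
  C = A·s = s·A (charge = current × time).
  Combining: kat·C·A⁻¹ = (s⁻¹·mol) · (s·A) · A⁻¹ = mol.
Both reduce to mol.

Yes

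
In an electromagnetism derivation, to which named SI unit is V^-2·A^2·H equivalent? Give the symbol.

F

V = kg·m²·s⁻³·A⁻¹.
So V⁻² = kg⁻²·m⁻⁴·s⁶·A².
H = kg·m²·s⁻²·A⁻².
Combining: V⁻²·A²·H = (kg⁻²·m⁻⁴·s⁶·A²) · A² · (kg·m²·s⁻²·A⁻²) = kg⁻¹·m⁻²·s⁴·A².
kg⁻¹·m⁻²·s⁴·A² is the base-SI form of the farad.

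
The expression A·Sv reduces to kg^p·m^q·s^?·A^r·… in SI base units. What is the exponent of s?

-2

Sv = J/kg (equivalent dose = energy per mass),
    = m²·s⁻².
Combining: A·Sv = A · (m²·s⁻²) = m²·s⁻²·A.
The exponent of s is -2.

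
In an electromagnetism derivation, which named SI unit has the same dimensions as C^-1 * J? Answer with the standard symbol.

C = A·s = s·A (charge = current × time).
So C⁻¹ = s⁻¹·A⁻¹.
J = N·m (work = force × distance),
    = kg·m²·s⁻².
Combining: C⁻¹·J = (s⁻¹·A⁻¹) · (kg·m²·s⁻²) = kg·m²·s⁻³·A⁻¹.
kg·m²·s⁻³·A⁻¹ is the base-SI form of the volt.

V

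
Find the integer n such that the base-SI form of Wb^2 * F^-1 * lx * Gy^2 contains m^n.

8

Wb = kg·m²·s⁻²·A⁻¹.
So Wb² = kg²·m⁴·s⁻⁴·A⁻².
F = kg⁻¹·m⁻²·s⁴·A².
So F⁻¹ = kg·m²·s⁻⁴·A⁻².
lx = m⁻²·cd.
Gy = m²·s⁻².
So Gy² = m⁴·s⁻⁴.
Combining: Wb²·F⁻¹·lx·Gy² = (kg²·m⁴·s⁻⁴·A⁻²) · (kg·m²·s⁻⁴·A⁻²) · (m⁻²·cd) · (m⁴·s⁻⁴) = kg³·m⁸·s⁻¹²·A⁻⁴·cd.
The exponent of m is 8.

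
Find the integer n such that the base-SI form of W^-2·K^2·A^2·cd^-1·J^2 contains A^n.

W = kg·m²·s⁻³.
So W⁻² = kg⁻²·m⁻⁴·s⁶.
J = kg·m²·s⁻².
So J² = kg²·m⁴·s⁻⁴.
Combining: W⁻²·K²·A²·cd⁻¹·J² = (kg⁻²·m⁻⁴·s⁶) · K² · A² · cd⁻¹ · (kg²·m⁴·s⁻⁴) = s²·A²·K²·cd⁻¹.
The exponent of A is 2.

2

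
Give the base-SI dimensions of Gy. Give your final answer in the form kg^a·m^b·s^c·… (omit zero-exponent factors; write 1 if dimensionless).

Gy = J/kg (absorbed dose = energy per mass),
    = m²·s⁻².

m²·s⁻²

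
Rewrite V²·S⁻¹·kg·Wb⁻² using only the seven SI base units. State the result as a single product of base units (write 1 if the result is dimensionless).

kg²·m²·s⁻⁵·A⁻²

V = W/A (potential = power per current),
    = kg·m²·s⁻³·A⁻¹.
So V² = kg²·m⁴·s⁻⁶·A⁻².
S = 1/Ω (conductance is reciprocal resistance),
    = kg⁻¹·m⁻²·s³·A².
So S⁻¹ = kg·m²·s⁻³·A⁻².
Wb = V·s (flux: a volt is a weber per second),
    = kg·m²·s⁻²·A⁻¹.
So Wb⁻² = kg⁻²·m⁻⁴·s⁴·A².
Combining: V²·S⁻¹·kg·Wb⁻² = (kg²·m⁴·s⁻⁶·A⁻²) · (kg·m²·s⁻³·A⁻²) · kg · (kg⁻²·m⁻⁴·s⁴·A²) = kg²·m²·s⁻⁵·A⁻².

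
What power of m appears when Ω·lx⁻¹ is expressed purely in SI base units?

4

Ω = V/A (resistance = voltage per current),
    = kg·m²·s⁻³·A⁻².
lx = lm/m² (illuminance = luminous flux per area),
    = m⁻²·cd.
So lx⁻¹ = m²·cd⁻¹.
Combining: Ω·lx⁻¹ = (kg·m²·s⁻³·A⁻²) · (m²·cd⁻¹) = kg·m⁴·s⁻³·A⁻²·cd⁻¹.
The exponent of m is 4.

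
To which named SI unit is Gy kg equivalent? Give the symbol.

J

Gy = m²·s⁻².
Combining: Gy·kg = (m²·s⁻²) · kg = kg·m²·s⁻².
kg·m²·s⁻² is the base-SI form of the joule.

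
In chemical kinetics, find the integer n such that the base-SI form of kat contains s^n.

kat = s⁻¹·mol.
The exponent of s is -1.

-1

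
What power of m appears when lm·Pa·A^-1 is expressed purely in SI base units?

-1

lm = cd·sr = cd (luminous flux; sr is dimensionless).
Pa = N/m² (pressure = force per area),
    = kg·m⁻¹·s⁻².
Combining: lm·Pa·A⁻¹ = cd · (kg·m⁻¹·s⁻²) · A⁻¹ = kg·m⁻¹·s⁻²·A⁻¹·cd.
The exponent of m is -1.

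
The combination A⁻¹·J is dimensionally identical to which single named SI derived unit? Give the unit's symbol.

Wb

J = kg·m²·s⁻².
Combining: A⁻¹·J = A⁻¹ · (kg·m²·s⁻²) = kg·m²·s⁻²·A⁻¹.
kg·m²·s⁻²·A⁻¹ is the base-SI form of the weber.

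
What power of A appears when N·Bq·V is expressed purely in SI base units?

-1

N = kg·m/s² = kg·m·s⁻² (force = mass × acceleration).
Bq = 1/s = s⁻¹ (activity is decays per second).
V = W/A (potential = power per current),
    = kg·m²·s⁻³·A⁻¹.
Combining: N·Bq·V = (kg·m·s⁻²) · s⁻¹ · (kg·m²·s⁻³·A⁻¹) = kg²·m³·s⁻⁶·A⁻¹.
The exponent of A is -1.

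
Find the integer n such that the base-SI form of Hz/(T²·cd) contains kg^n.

-2

T = kg·s⁻²·A⁻¹.
So T⁻² = kg⁻²·s⁴·A².
Hz = s⁻¹.
Combining: T⁻²·cd⁻¹·Hz = (kg⁻²·s⁴·A²) · cd⁻¹ · s⁻¹ = kg⁻²·s³·A²·cd⁻¹.
The exponent of kg is -2.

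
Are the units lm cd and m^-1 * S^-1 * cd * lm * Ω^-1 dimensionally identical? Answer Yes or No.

No

Left side:
  lm = cd·sr = cd (luminous flux; sr is dimensionless).
  Combining: lm·cd = cd · cd = cd².
Right side:
  S = 1/Ω (conductance is reciprocal resistance),
      = kg⁻¹·m⁻²·s³·A².
  So S⁻¹ = kg·m²·s⁻³·A⁻².
  lm = cd·sr = cd (luminous flux; sr is dimensionless).
  Ω = V/A (resistance = voltage per current),
      = kg·m²·s⁻³·A⁻².
  So Ω⁻¹ = kg⁻¹·m⁻²·s³·A².
  Combining: m⁻¹·S⁻¹·cd·lm·Ω⁻¹ = m⁻¹ · (kg·m²·s⁻³·A⁻²) · cd · cd · (kg⁻¹·m⁻²·s³·A²) = m⁻¹·cd².
Left is cd²; right is m⁻¹·cd² — different.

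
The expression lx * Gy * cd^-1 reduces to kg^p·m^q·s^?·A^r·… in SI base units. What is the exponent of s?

-2

lx = m⁻²·cd.
Gy = m²·s⁻².
Combining: lx·Gy·cd⁻¹ = (m⁻²·cd) · (m²·s⁻²) · cd⁻¹ = s⁻².
The exponent of s is -2.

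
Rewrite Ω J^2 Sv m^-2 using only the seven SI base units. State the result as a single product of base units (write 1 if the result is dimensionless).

Ω = V/A (resistance = voltage per current),
    = kg·m²·s⁻³·A⁻².
J = N·m (work = force × distance),
    = kg·m²·s⁻².
So J² = kg²·m⁴·s⁻⁴.
Sv = J/kg (equivalent dose = energy per mass),
    = m²·s⁻².
Combining: Ω·J²·Sv·m⁻² = (kg·m²·s⁻³·A⁻²) · (kg²·m⁴·s⁻⁴) · (m²·s⁻²) · m⁻² = kg³·m⁶·s⁻⁹·A⁻².

kg³·m⁶·s⁻⁹·A⁻²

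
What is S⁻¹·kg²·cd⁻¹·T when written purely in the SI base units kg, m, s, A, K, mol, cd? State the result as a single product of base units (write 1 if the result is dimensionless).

S = kg⁻¹·m⁻²·s³·A².
So S⁻¹ = kg·m²·s⁻³·A⁻².
T = kg·s⁻²·A⁻¹.
Combining: S⁻¹·kg²·cd⁻¹·T = (kg·m²·s⁻³·A⁻²) · kg² · cd⁻¹ · (kg·s⁻²·A⁻¹) = kg⁴·m²·s⁻⁵·A⁻³·cd⁻¹.

kg⁴·m²·s⁻⁵·A⁻³·cd⁻¹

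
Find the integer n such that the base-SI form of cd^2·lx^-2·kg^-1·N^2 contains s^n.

lx = lm/m² (illuminance = luminous flux per area),
    = m⁻²·cd.
So lx⁻² = m⁴·cd⁻².
N = kg·m/s² = kg·m·s⁻² (force = mass × acceleration).
So N² = kg²·m²·s⁻⁴.
Combining: cd²·lx⁻²·kg⁻¹·N² = cd² · (m⁴·cd⁻²) · kg⁻¹ · (kg²·m²·s⁻⁴) = kg·m⁶·s⁻⁴.
The exponent of s is -4.

-4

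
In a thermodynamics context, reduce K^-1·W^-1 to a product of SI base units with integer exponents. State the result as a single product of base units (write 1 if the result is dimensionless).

W = J/s (power = energy per time),
    = kg·m²·s⁻³.
So W⁻¹ = kg⁻¹·m⁻²·s³.
Combining: K⁻¹·W⁻¹ = K⁻¹ · (kg⁻¹·m⁻²·s³) = kg⁻¹·m⁻²·s³·K⁻¹.

kg⁻¹·m⁻²·s³·K⁻¹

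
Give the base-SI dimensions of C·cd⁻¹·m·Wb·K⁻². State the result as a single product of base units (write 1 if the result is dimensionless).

kg·m³·s⁻¹·K⁻²·cd⁻¹

C = A·s = s·A (charge = current × time).
Wb = V·s (flux: a volt is a weber per second),
    = kg·m²·s⁻²·A⁻¹.
Combining: C·cd⁻¹·m·Wb·K⁻² = (s·A) · cd⁻¹ · m · (kg·m²·s⁻²·A⁻¹) · K⁻² = kg·m³·s⁻¹·K⁻²·cd⁻¹.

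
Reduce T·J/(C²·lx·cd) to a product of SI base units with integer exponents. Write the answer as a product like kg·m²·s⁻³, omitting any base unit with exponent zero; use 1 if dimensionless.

T = kg·s⁻²·A⁻¹.
J = kg·m²·s⁻².
C = s·A.
So C⁻² = s⁻²·A⁻².
lx = m⁻²·cd.
So lx⁻¹ = m²·cd⁻¹.
Combining: T·J·C⁻²·lx⁻¹·cd⁻¹ = (kg·s⁻²·A⁻¹) · (kg·m²·s⁻²) · (s⁻²·A⁻²) · (m²·cd⁻¹) · cd⁻¹ = kg²·m⁴·s⁻⁶·A⁻³·cd⁻².

kg²·m⁴·s⁻⁶·A⁻³·cd⁻²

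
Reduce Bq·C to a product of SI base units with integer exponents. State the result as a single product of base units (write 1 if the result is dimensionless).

A

Bq = 1/s = s⁻¹ (activity is decays per second).
C = A·s = s·A (charge = current × time).
Combining: Bq·C = s⁻¹ · (s·A) = A.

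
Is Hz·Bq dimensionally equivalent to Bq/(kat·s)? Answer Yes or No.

No

Left side:
  Hz = 1/s = s⁻¹ (frequency is cycles per second).
  Bq = 1/s = s⁻¹ (activity is decays per second).
  Combining: Hz·Bq = s⁻¹ · s⁻¹ = s⁻².
Right side:
  Bq = 1/s = s⁻¹ (activity is decays per second).
  kat = mol/s = s⁻¹·mol (catalytic activity).
  So kat⁻¹ = s·mol⁻¹.
  Combining: Bq·kat⁻¹·s⁻¹ = s⁻¹ · (s·mol⁻¹) · s⁻¹ = s⁻¹·mol⁻¹.
Left is s⁻²; right is s⁻¹·mol⁻¹ — different.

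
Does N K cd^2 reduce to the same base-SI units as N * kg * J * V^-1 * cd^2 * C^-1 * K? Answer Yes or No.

Left side:
  N = kg·m/s² = kg·m·s⁻² (force = mass × acceleration).
  Combining: N·K·cd² = (kg·m·s⁻²) · K · cd² = kg·m·s⁻²·K·cd².
Right side:
  N = kg·m·s⁻².
  J = kg·m²·s⁻².
  V = kg·m²·s⁻³·A⁻¹.
  So V⁻¹ = kg⁻¹·m⁻²·s³·A.
  C = s·A.
  So C⁻¹ = s⁻¹·A⁻¹.
  Combining: N·kg·J·V⁻¹·cd²·C⁻¹·K = (kg·m·s⁻²) · kg · (kg·m²·s⁻²) · (kg⁻¹·m⁻²·s³·A) · cd² · (s⁻¹·A⁻¹) · K = kg²·m·s⁻²·K·cd².
Left is kg·m·s⁻²·K·cd²; right is kg²·m·s⁻²·K·cd² — different.

No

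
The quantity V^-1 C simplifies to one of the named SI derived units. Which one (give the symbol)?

V = W/A (potential = power per current),
    = kg·m²·s⁻³·A⁻¹.
So V⁻¹ = kg⁻¹·m⁻²·s³·A.
C = A·s = s·A (charge = current × time).
Combining: V⁻¹·C = (kg⁻¹·m⁻²·s³·A) · (s·A) = kg⁻¹·m⁻²·s⁴·A².
kg⁻¹·m⁻²·s⁴·A² is the base-SI form of the farad.

F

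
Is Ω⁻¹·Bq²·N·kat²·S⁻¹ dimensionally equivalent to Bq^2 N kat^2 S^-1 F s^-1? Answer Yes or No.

Yes

Left side:
  Ω = kg·m²·s⁻³·A⁻².
  So Ω⁻¹ = kg⁻¹·m⁻²·s³·A².
  Bq = s⁻¹.
  So Bq² = s⁻².
  N = kg·m·s⁻².
  kat = s⁻¹·mol.
  So kat² = s⁻²·mol².
  S = kg⁻¹·m⁻²·s³·A².
  So S⁻¹ = kg·m²·s⁻³·A⁻².
  Combining: Ω⁻¹·Bq²·N·kat²·S⁻¹ = (kg⁻¹·m⁻²·s³·A²) · s⁻² · (kg·m·s⁻²) · (s⁻²·mol²) · (kg·m²·s⁻³·A⁻²) = kg·m·s⁻⁶·mol².
Right side:
  Bq = s⁻¹.
  So Bq² = s⁻².
  N = kg·m·s⁻².
  kat = s⁻¹·mol.
  So kat² = s⁻²·mol².
  S = kg⁻¹·m⁻²·s³·A².
  So S⁻¹ = kg·m²·s⁻³·A⁻².
  F = kg⁻¹·m⁻²·s⁴·A².
  Combining: Bq²·N·kat²·S⁻¹·F·s⁻¹ = s⁻² · (kg·m·s⁻²) · (s⁻²·mol²) · (kg·m²·s⁻³·A⁻²) · (kg⁻¹·m⁻²·s⁴·A²) · s⁻¹ = kg·m·s⁻⁶·mol².
Both reduce to kg·m·s⁻⁶·mol².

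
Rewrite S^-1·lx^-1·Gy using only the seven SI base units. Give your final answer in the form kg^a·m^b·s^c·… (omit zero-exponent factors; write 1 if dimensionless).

S = 1/Ω (conductance is reciprocal resistance),
    = kg⁻¹·m⁻²·s³·A².
So S⁻¹ = kg·m²·s⁻³·A⁻².
lx = lm/m² (illuminance = luminous flux per area),
    = m⁻²·cd.
So lx⁻¹ = m²·cd⁻¹.
Gy = J/kg (absorbed dose = energy per mass),
    = m²·s⁻².
Combining: S⁻¹·lx⁻¹·Gy = (kg·m²·s⁻³·A⁻²) · (m²·cd⁻¹) · (m²·s⁻²) = kg·m⁶·s⁻⁵·A⁻²·cd⁻¹.

kg·m⁶·s⁻⁵·A⁻²·cd⁻¹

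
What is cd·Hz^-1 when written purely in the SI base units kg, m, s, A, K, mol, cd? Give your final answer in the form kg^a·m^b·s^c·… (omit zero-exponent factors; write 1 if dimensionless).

s·cd

Hz = 1/s = s⁻¹ (frequency is cycles per second).
So Hz⁻¹ = s.
Combining: cd·Hz⁻¹ = cd · s = s·cd.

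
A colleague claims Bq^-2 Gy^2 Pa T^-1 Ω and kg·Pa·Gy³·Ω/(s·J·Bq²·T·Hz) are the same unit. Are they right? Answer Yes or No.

Left side:
  Bq = 1/s = s⁻¹ (activity is decays per second).
  So Bq⁻² = s².
  Gy = J/kg (absorbed dose = energy per mass),
      = m²·s⁻².
  So Gy² = m⁴·s⁻⁴.
  Pa = N/m² (pressure = force per area),
      = kg·m⁻¹·s⁻².
  T = Wb/m² (flux density = flux per area),
      = kg·s⁻²·A⁻¹.
  So T⁻¹ = kg⁻¹·s²·A.
  Ω = V/A (resistance = voltage per current),
      = kg·m²·s⁻³·A⁻².
  Combining: Bq⁻²·Gy²·Pa·T⁻¹·Ω = s² · (m⁴·s⁻⁴) · (kg·m⁻¹·s⁻²) · (kg⁻¹·s²·A) · (kg·m²·s⁻³·A⁻²) = kg·m⁵·s⁻⁵·A⁻¹.
Right side:
  J = N·m (work = force × distance),
      = kg·m²·s⁻².
  So J⁻¹ = kg⁻¹·m⁻²·s².
  Bq = 1/s = s⁻¹ (activity is decays per second).
  So Bq⁻² = s².
  T = Wb/m² (flux density = flux per area),
      = kg·s⁻²·A⁻¹.
  So T⁻¹ = kg⁻¹·s²·A.
  Hz = 1/s = s⁻¹ (frequency is cycles per second).
  So Hz⁻¹ = s.
  Pa = N/m² (pressure = force per area),
      = kg·m⁻¹·s⁻².
  Gy = J/kg (absorbed dose = energy per mass),
      = m²·s⁻².
  So Gy³ = m⁶·s⁻⁶.
  Ω = V/A (resistance = voltage per current),
      = kg·m²·s⁻³·A⁻².
  Combining: s⁻¹·J⁻¹·kg·Bq⁻²·T⁻¹·Hz⁻¹·Pa·Gy³·Ω = s⁻¹ · (kg⁻¹·m⁻²·s²) · kg · s² · (kg⁻¹·s²·A) · s · (kg·m⁻¹·s⁻²) · (m⁶·s⁻⁶) · (kg·m²·s⁻³·A⁻²) = kg·m⁵·s⁻⁵·A⁻¹.
Both reduce to kg·m⁵·s⁻⁵·A⁻¹.

Yes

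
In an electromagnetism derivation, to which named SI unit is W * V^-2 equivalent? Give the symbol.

S

W = kg·m²·s⁻³.
V = kg·m²·s⁻³·A⁻¹.
So V⁻² = kg⁻²·m⁻⁴·s⁶·A².
Combining: W·V⁻² = (kg·m²·s⁻³) · (kg⁻²·m⁻⁴·s⁶·A²) = kg⁻¹·m⁻²·s³·A².
kg⁻¹·m⁻²·s³·A² is the base-SI form of the siemens.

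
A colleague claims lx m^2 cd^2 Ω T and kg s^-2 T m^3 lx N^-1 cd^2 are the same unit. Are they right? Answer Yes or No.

Left side:
  lx = lm/m² (illuminance = luminous flux per area),
      = m⁻²·cd.
  Ω = V/A (resistance = voltage per current),
      = kg·m²·s⁻³·A⁻².
  T = Wb/m² (flux density = flux per area),
      = kg·s⁻²·A⁻¹.
  Combining: lx·m²·cd²·Ω·T = (m⁻²·cd) · m² · cd² · (kg·m²·s⁻³·A⁻²) · (kg·s⁻²·A⁻¹) = kg²·m²·s⁻⁵·A⁻³·cd³.
Right side:
  T = kg·s⁻²·A⁻¹.
  lx = m⁻²·cd.
  N = kg·m·s⁻².
  So N⁻¹ = kg⁻¹·m⁻¹·s².
  Combining: kg·s⁻²·T·m³·lx·N⁻¹·cd² = kg · s⁻² · (kg·s⁻²·A⁻¹) · m³ · (m⁻²·cd) · (kg⁻¹·m⁻¹·s²) · cd² = kg·s⁻²·A⁻¹·cd³.
Left is kg²·m²·s⁻⁵·A⁻³·cd³; right is kg·s⁻²·A⁻¹·cd³ — different.

No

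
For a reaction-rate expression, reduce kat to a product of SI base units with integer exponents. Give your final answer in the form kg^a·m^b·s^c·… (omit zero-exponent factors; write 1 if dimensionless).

kat = mol/s = s⁻¹·mol (catalytic activity).

s⁻¹·mol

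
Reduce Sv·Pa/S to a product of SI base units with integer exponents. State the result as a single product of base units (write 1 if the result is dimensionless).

Sv = J/kg (equivalent dose = energy per mass),
    = m²·s⁻².
S = 1/Ω (conductance is reciprocal resistance),
    = kg⁻¹·m⁻²·s³·A².
So S⁻¹ = kg·m²·s⁻³·A⁻².
Pa = N/m² (pressure = force per area),
    = kg·m⁻¹·s⁻².
Combining: Sv·S⁻¹·Pa = (m²·s⁻²) · (kg·m²·s⁻³·A⁻²) · (kg·m⁻¹·s⁻²) = kg²·m³·s⁻⁷·A⁻².

kg²·m³·s⁻⁷·A⁻²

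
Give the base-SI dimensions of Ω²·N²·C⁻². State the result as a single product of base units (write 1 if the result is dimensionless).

Ω = kg·m²·s⁻³·A⁻².
So Ω² = kg²·m⁴·s⁻⁶·A⁻⁴.
N = kg·m·s⁻².
So N² = kg²·m²·s⁻⁴.
C = s·A.
So C⁻² = s⁻²·A⁻².
Combining: Ω²·N²·C⁻² = (kg²·m⁴·s⁻⁶·A⁻⁴) · (kg²·m²·s⁻⁴) · (s⁻²·A⁻²) = kg⁴·m⁶·s⁻¹²·A⁻⁶.

kg⁴·m⁶·s⁻¹²·A⁻⁶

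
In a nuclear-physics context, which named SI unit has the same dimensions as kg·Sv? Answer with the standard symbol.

J

Sv = J/kg (equivalent dose = energy per mass),
    = m²·s⁻².
Combining: kg·Sv = kg · (m²·s⁻²) = kg·m²·s⁻².
kg·m²·s⁻² is the base-SI form of the joule.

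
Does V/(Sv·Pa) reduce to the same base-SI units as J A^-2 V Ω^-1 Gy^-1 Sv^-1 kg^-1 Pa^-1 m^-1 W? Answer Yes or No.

Left side:
  Sv = m²·s⁻².
  So Sv⁻¹ = m⁻²·s².
  Pa = kg·m⁻¹·s⁻².
  So Pa⁻¹ = kg⁻¹·m·s².
  V = kg·m²·s⁻³·A⁻¹.
  Combining: Sv⁻¹·Pa⁻¹·V = (m⁻²·s²) · (kg⁻¹·m·s²) · (kg·m²·s⁻³·A⁻¹) = m·s·A⁻¹.
Right side:
  J = N·m (work = force × distance),
      = kg·m²·s⁻².
  V = W/A (potential = power per current),
      = kg·m²·s⁻³·A⁻¹.
  Ω = V/A (resistance = voltage per current),
      = kg·m²·s⁻³·A⁻².
  So Ω⁻¹ = kg⁻¹·m⁻²·s³·A².
  Gy = J/kg (absorbed dose = energy per mass),
      = m²·s⁻².
  So Gy⁻¹ = m⁻²·s².
  Sv = J/kg (equivalent dose = energy per mass),
      = m²·s⁻².
  So Sv⁻¹ = m⁻²·s².
  Pa = N/m² (pressure = force per area),
      = kg·m⁻¹·s⁻².
  So Pa⁻¹ = kg⁻¹·m·s².
  W = J/s (power = energy per time),
      = kg·m²·s⁻³.
  Combining: J·A⁻²·V·Ω⁻¹·Gy⁻¹·Sv⁻¹·kg⁻¹·Pa⁻¹·m⁻¹·W = (kg·m²·s⁻²) · A⁻² · (kg·m²·s⁻³·A⁻¹) · (kg⁻¹·m⁻²·s³·A²) · (m⁻²·s²) · (m⁻²·s²) · kg⁻¹ · (kg⁻¹·m·s²) · m⁻¹ · (kg·m²·s⁻³) = s·A⁻¹.
Left is m·s·A⁻¹; right is s·A⁻¹ — different.

No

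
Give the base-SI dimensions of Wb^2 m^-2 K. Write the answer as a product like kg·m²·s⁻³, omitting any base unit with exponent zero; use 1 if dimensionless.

kg²·m²·s⁻⁴·A⁻²·K

Wb = V·s (flux: a volt is a weber per second),
    = kg·m²·s⁻²·A⁻¹.
So Wb² = kg²·m⁴·s⁻⁴·A⁻².
Combining: Wb²·m⁻²·K = (kg²·m⁴·s⁻⁴·A⁻²) · m⁻² · K = kg²·m²·s⁻⁴·A⁻²·K.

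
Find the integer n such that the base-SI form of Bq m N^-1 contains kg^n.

-1

Bq = s⁻¹.
N = kg·m·s⁻².
So N⁻¹ = kg⁻¹·m⁻¹·s².
Combining: Bq·m·N⁻¹ = s⁻¹ · m · (kg⁻¹·m⁻¹·s²) = kg⁻¹·s.
The exponent of kg is -1.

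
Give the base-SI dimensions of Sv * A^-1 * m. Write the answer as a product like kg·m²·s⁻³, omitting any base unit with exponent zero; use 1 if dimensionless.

m³·s⁻²·A⁻¹

Sv = m²·s⁻².
Combining: Sv·A⁻¹·m = (m²·s⁻²) · A⁻¹ · m = m³·s⁻²·A⁻¹.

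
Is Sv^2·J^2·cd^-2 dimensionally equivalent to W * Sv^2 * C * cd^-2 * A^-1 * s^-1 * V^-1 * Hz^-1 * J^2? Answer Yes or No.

No

Left side:
  Sv = m²·s⁻².
  So Sv² = m⁴·s⁻⁴.
  J = kg·m²·s⁻².
  So J² = kg²·m⁴·s⁻⁴.
  Combining: Sv²·J²·cd⁻² = (m⁴·s⁻⁴) · (kg²·m⁴·s⁻⁴) · cd⁻² = kg²·m⁸·s⁻⁸·cd⁻².
Right side:
  W = kg·m²·s⁻³.
  Sv = m²·s⁻².
  So Sv² = m⁴·s⁻⁴.
  C = s·A.
  V = kg·m²·s⁻³·A⁻¹.
  So V⁻¹ = kg⁻¹·m⁻²·s³·A.
  Hz = s⁻¹.
  So Hz⁻¹ = s.
  J = kg·m²·s⁻².
  So J² = kg²·m⁴·s⁻⁴.
  Combining: W·Sv²·C·cd⁻²·A⁻¹·s⁻¹·V⁻¹·Hz⁻¹·J² = (kg·m²·s⁻³) · (m⁴·s⁻⁴) · (s·A) · cd⁻² · A⁻¹ · s⁻¹ · (kg⁻¹·m⁻²·s³·A) · s · (kg²·m⁴·s⁻⁴) = kg²·m⁸·s⁻⁷·A·cd⁻².
Left is kg²·m⁸·s⁻⁸·cd⁻²; right is kg²·m⁸·s⁻⁷·A·cd⁻² — different.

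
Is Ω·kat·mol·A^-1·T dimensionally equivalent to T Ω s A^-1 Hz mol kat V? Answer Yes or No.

No

Left side:
  Ω = V/A (resistance = voltage per current),
      = kg·m²·s⁻³·A⁻².
  kat = mol/s = s⁻¹·mol (catalytic activity).
  T = Wb/m² (flux density = flux per area),
      = kg·s⁻²·A⁻¹.
  Combining: Ω·kat·mol·A⁻¹·T = (kg·m²·s⁻³·A⁻²) · (s⁻¹·mol) · mol · A⁻¹ · (kg·s⁻²·A⁻¹) = kg²·m²·s⁻⁶·A⁻⁴·mol².
Right side:
  T = Wb/m² (flux density = flux per area),
      = kg·s⁻²·A⁻¹.
  Ω = V/A (resistance = voltage per current),
      = kg·m²·s⁻³·A⁻².
  Hz = 1/s = s⁻¹ (frequency is cycles per second).
  kat = mol/s = s⁻¹·mol (catalytic activity).
  V = W/A (potential = power per current),
      = kg·m²·s⁻³·A⁻¹.
  Combining: T·Ω·s·A⁻¹·Hz·mol·kat·V = (kg·s⁻²·A⁻¹) · (kg·m²·s⁻³·A⁻²) · s · A⁻¹ · s⁻¹ · mol · (s⁻¹·mol) · (kg·m²·s⁻³·A⁻¹) = kg³·m⁴·s⁻⁹·A⁻⁵·mol².
Left is kg²·m²·s⁻⁶·A⁻⁴·mol²; right is kg³·m⁴·s⁻⁹·A⁻⁵·mol² — different.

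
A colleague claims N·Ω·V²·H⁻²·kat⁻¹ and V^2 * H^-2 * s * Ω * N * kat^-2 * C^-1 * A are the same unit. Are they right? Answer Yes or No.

Left side:
  N = kg·m/s² = kg·m·s⁻² (force = mass × acceleration).
  Ω = V/A (resistance = voltage per current),
      = kg·m²·s⁻³·A⁻².
  V = W/A (potential = power per current),
      = kg·m²·s⁻³·A⁻¹.
  So V² = kg²·m⁴·s⁻⁶·A⁻².
  H = Wb/A (inductance = flux per current),
      = kg·m²·s⁻²·A⁻².
  So H⁻² = kg⁻²·m⁻⁴·s⁴·A⁴.
  kat = mol/s = s⁻¹·mol (catalytic activity).
  So kat⁻¹ = s·mol⁻¹.
  Combining: N·Ω·V²·H⁻²·kat⁻¹ = (kg·m·s⁻²) · (kg·m²·s⁻³·A⁻²) · (kg²·m⁴·s⁻⁶·A⁻²) · (kg⁻²·m⁻⁴·s⁴·A⁴) · (s·mol⁻¹) = kg²·m³·s⁻⁶·mol⁻¹.
Right side:
  V = W/A (potential = power per current),
      = kg·m²·s⁻³·A⁻¹.
  So V² = kg²·m⁴·s⁻⁶·A⁻².
  H = Wb/A (inductance = flux per current),
      = kg·m²·s⁻²·A⁻².
  So H⁻² = kg⁻²·m⁻⁴·s⁴·A⁴.
  Ω = V/A (resistance = voltage per current),
      = kg·m²·s⁻³·A⁻².
  N = kg·m/s² = kg·m·s⁻² (force = mass × acceleration).
  kat = mol/s = s⁻¹·mol (catalytic activity).
  So kat⁻² = s²·mol⁻².
  C = A·s = s·A (charge = current × time).
  So C⁻¹ = s⁻¹·A⁻¹.
  Combining: V²·H⁻²·s·Ω·N·kat⁻²·C⁻¹·A = (kg²·m⁴·s⁻⁶·A⁻²) · (kg⁻²·m⁻⁴·s⁴·A⁴) · s · (kg·m²·s⁻³·A⁻²) · (kg·m·s⁻²) · (s²·mol⁻²) · (s⁻¹·A⁻¹) · A = kg²·m³·s⁻⁵·mol⁻².
Left is kg²·m³·s⁻⁶·mol⁻¹; right is kg²·m³·s⁻⁵·mol⁻² — different.

No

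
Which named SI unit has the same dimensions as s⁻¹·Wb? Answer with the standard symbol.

V

Wb = V·s (flux: a volt is a weber per second),
    = kg·m²·s⁻²·A⁻¹.
Combining: s⁻¹·Wb = s⁻¹ · (kg·m²·s⁻²·A⁻¹) = kg·m²·s⁻³·A⁻¹.
kg·m²·s⁻³·A⁻¹ is the base-SI form of the volt.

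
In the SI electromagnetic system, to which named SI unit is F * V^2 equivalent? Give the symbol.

F = C/V (capacitance = charge per voltage),
    = A·s/(kg·m²·s⁻³·A⁻¹) (substituting C and V),
    = kg⁻¹·m⁻²·s⁴·A².
V = W/A (potential = power per current),
    = kg·m²·s⁻³·A⁻¹.
So V² = kg²·m⁴·s⁻⁶·A⁻².
Combining: F·V² = (kg⁻¹·m⁻²·s⁴·A²) · (kg²·m⁴·s⁻⁶·A⁻²) = kg·m²·s⁻².
kg·m²·s⁻² is the base-SI form of the joule.

J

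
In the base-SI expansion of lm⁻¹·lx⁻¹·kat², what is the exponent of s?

lm = cd·sr = cd (luminous flux; sr is dimensionless).
So lm⁻¹ = cd⁻¹.
lx = lm/m² (illuminance = luminous flux per area),
    = m⁻²·cd.
So lx⁻¹ = m²·cd⁻¹.
kat = mol/s = s⁻¹·mol (catalytic activity).
So kat² = s⁻²·mol².
Combining: lm⁻¹·lx⁻¹·kat² = cd⁻¹ · (m²·cd⁻¹) · (s⁻²·mol²) = m²·s⁻²·mol²·cd⁻².
The exponent of s is -2.

-2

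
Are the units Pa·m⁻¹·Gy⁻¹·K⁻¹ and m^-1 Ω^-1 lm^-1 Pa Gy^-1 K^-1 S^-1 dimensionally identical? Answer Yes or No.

Left side:
  Pa = kg·m⁻¹·s⁻².
  Gy = m²·s⁻².
  So Gy⁻¹ = m⁻²·s².
  Combining: Pa·m⁻¹·Gy⁻¹·K⁻¹ = (kg·m⁻¹·s⁻²) · m⁻¹ · (m⁻²·s²) · K⁻¹ = kg·m⁻⁴·K⁻¹.
Right side:
  Ω = V/A (resistance = voltage per current),
      = kg·m²·s⁻³·A⁻².
  So Ω⁻¹ = kg⁻¹·m⁻²·s³·A².
  lm = cd·sr = cd (luminous flux; sr is dimensionless).
  So lm⁻¹ = cd⁻¹.
  Pa = N/m² (pressure = force per area),
      = kg·m⁻¹·s⁻².
  Gy = J/kg (absorbed dose = energy per mass),
      = m²·s⁻².
  So Gy⁻¹ = m⁻²·s².
  S = 1/Ω (conductance is reciprocal resistance),
      = kg⁻¹·m⁻²·s³·A².
  So S⁻¹ = kg·m²·s⁻³·A⁻².
  Combining: m⁻¹·Ω⁻¹·lm⁻¹·Pa·Gy⁻¹·K⁻¹·S⁻¹ = m⁻¹ · (kg⁻¹·m⁻²·s³·A²) · cd⁻¹ · (kg·m⁻¹·s⁻²) · (m⁻²·s²) · K⁻¹ · (kg·m²·s⁻³·A⁻²) = kg·m⁻⁴·K⁻¹·cd⁻¹.
Left is kg·m⁻⁴·K⁻¹; right is kg·m⁻⁴·K⁻¹·cd⁻¹ — different.

No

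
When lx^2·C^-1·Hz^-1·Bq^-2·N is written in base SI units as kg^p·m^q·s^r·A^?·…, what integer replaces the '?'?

-1

lx = m⁻²·cd.
So lx² = m⁻⁴·cd².
C = s·A.
So C⁻¹ = s⁻¹·A⁻¹.
Hz = s⁻¹.
So Hz⁻¹ = s.
Bq = s⁻¹.
So Bq⁻² = s².
N = kg·m·s⁻².
Combining: lx²·C⁻¹·Hz⁻¹·Bq⁻²·N = (m⁻⁴·cd²) · (s⁻¹·A⁻¹) · s · s² · (kg·m·s⁻²) = kg·m⁻³·A⁻¹·cd².
The exponent of A is -1.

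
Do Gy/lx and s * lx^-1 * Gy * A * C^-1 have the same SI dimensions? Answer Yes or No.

Yes

Left side:
  lx = m⁻²·cd.
  So lx⁻¹ = m²·cd⁻¹.
  Gy = m²·s⁻².
  Combining: lx⁻¹·Gy = (m²·cd⁻¹) · (m²·s⁻²) = m⁴·s⁻²·cd⁻¹.
Right side:
  lx = lm/m² (illuminance = luminous flux per area),
      = m⁻²·cd.
  So lx⁻¹ = m²·cd⁻¹.
  Gy = J/kg (absorbed dose = energy per mass),
      = m²·s⁻².
  C = A·s = s·A (charge = current × time).
  So C⁻¹ = s⁻¹·A⁻¹.
  Combining: s·lx⁻¹·Gy·A·C⁻¹ = s · (m²·cd⁻¹) · (m²·s⁻²) · A · (s⁻¹·A⁻¹) = m⁴·s⁻²·cd⁻¹.
Both reduce to m⁴·s⁻²·cd⁻¹.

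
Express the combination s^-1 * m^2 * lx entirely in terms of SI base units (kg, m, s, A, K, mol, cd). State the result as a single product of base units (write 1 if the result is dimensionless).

lx = lm/m² (illuminance = luminous flux per area),
    = m⁻²·cd.
Combining: s⁻¹·m²·lx = s⁻¹ · m² · (m⁻²·cd) = s⁻¹·cd.

s⁻¹·cd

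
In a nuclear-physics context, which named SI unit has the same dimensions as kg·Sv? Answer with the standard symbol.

Sv = J/kg (equivalent dose = energy per mass),
    = m²·s⁻².
Combining: kg·Sv = kg · (m²·s⁻²) = kg·m²·s⁻².
kg·m²·s⁻² is the base-SI form of the joule.

J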